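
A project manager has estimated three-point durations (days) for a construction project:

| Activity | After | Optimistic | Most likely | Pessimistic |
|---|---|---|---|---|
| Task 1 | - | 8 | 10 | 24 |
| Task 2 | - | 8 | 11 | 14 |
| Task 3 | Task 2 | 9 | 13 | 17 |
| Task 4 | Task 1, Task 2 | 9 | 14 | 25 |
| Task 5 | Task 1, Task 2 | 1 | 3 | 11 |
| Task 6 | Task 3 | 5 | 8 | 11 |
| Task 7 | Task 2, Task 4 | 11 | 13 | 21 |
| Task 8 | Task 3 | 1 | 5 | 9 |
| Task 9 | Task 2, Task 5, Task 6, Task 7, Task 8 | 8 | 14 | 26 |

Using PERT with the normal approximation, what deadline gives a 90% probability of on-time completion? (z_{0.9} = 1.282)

te_Task 1 = (8 + 4·10 + 24)/6 = 72/6 = 12; σ²_Task 1 = ((24−8)/6)² = 7.111
te_Task 2 = (8 + 4·11 + 14)/6 = 66/6 = 11; σ²_Task 2 = ((14−8)/6)² = 1.000
te_Task 3 = (9 + 4·13 + 17)/6 = 78/6 = 13; σ²_Task 3 = ((17−9)/6)² = 1.778
te_Task 4 = (9 + 4·14 + 25)/6 = 90/6 = 15; σ²_Task 4 = ((25−9)/6)² = 7.111
te_Task 5 = (1 + 4·3 + 11)/6 = 24/6 = 4; σ²_Task 5 = ((11−1)/6)² = 2.778
te_Task 6 = (5 + 4·8 + 11)/6 = 48/6 = 8; σ²_Task 6 = ((11−5)/6)² = 1.000
te_Task 7 = (11 + 4·13 + 21)/6 = 84/6 = 14; σ²_Task 7 = ((21−11)/6)² = 2.778
te_Task 8 = (1 + 4·5 + 9)/6 = 30/6 = 5; σ²_Task 8 = ((9−1)/6)² = 1.778
te_Task 9 = (8 + 4·14 + 26)/6 = 90/6 = 15; σ²_Task 9 = ((26−8)/6)² = 9.000

Forward pass:
ES_Task 1 = 0; EF_Task 1 = 12
ES_Task 2 = 0; EF_Task 2 = 11
ES_Task 3 = 11; EF_Task 3 = 11+13 = 24
ES_Task 4 = max(EF_Task 1=12, EF_Task 2=11) = 12; EF_Task 4 = 12+15 = 27
ES_Task 5 = max(EF_Task 1=12, EF_Task 2=11) = 12; EF_Task 5 = 12+4 = 16
ES_Task 6 = 24; EF_Task 6 = 24+8 = 32
ES_Task 7 = max(EF_Task 2=11, EF_Task 4=27) = 27; EF_Task 7 = 27+14 = 41
ES_Task 8 = 24; EF_Task 8 = 24+5 = 29
ES_Task 9 = max(EF_Task 2=11, EF_Task 5=16, EF_Task 6=32, EF_Task 7=41, EF_Task 8=29) = 41; EF_Task 9 = 41+15 = 56
Expected project duration μ = 56 days. Critical path: Task 1 → Task 4 → Task 7 → Task 9.

Variance along critical path = 7.111 + 7.111 + 2.778 + 9.000 = 26.000; σ = 5.099 days.
D = μ + z·σ = 56 + 1.282·5.099 = 62.5 days

62.5 days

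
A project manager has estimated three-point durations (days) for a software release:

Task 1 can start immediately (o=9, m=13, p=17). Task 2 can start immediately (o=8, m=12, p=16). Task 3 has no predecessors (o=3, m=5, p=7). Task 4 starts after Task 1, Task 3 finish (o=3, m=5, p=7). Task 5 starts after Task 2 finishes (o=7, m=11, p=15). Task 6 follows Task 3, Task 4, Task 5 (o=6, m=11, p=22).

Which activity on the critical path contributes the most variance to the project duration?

te_Task 1 = (9 + 4·13 + 17)/6 = 78/6 = 13; σ²_Task 1 = ((17−9)/6)² = 1.778
te_Task 2 = (8 + 4·12 + 16)/6 = 72/6 = 12; σ²_Task 2 = ((16−8)/6)² = 1.778
te_Task 3 = (3 + 4·5 + 7)/6 = 30/6 = 5; σ²_Task 3 = ((7−3)/6)² = 0.444
te_Task 4 = (3 + 4·5 + 7)/6 = 30/6 = 5; σ²_Task 4 = ((7−3)/6)² = 0.444
te_Task 5 = (7 + 4·11 + 15)/6 = 66/6 = 11; σ²_Task 5 = ((15−7)/6)² = 1.778
te_Task 6 = (6 + 4·11 + 22)/6 = 72/6 = 12; σ²_Task 6 = ((22−6)/6)² = 7.111

Forward pass:
ES_Task 1 = 0; EF_Task 1 = 13
ES_Task 2 = 0; EF_Task 2 = 12
ES_Task 3 = 0; EF_Task 3 = 5
ES_Task 4 = max(EF_Task 1=13, EF_Task 3=5) = 13; EF_Task 4 = 13+5 = 18
ES_Task 5 = 12; EF_Task 5 = 12+11 = 23
ES_Task 6 = max(EF_Task 3=5, EF_Task 4=18, EF_Task 5=23) = 23; EF_Task 6 = 23+12 = 35
Expected project duration μ = 35 days. Critical path: Task 2 → Task 5 → Task 6.

Variances on critical path: σ²_Task 2=1.778, σ²_Task 5=1.778, σ²_Task 6=7.111.
Largest is σ²_Task 6 = 7.111.

Task 6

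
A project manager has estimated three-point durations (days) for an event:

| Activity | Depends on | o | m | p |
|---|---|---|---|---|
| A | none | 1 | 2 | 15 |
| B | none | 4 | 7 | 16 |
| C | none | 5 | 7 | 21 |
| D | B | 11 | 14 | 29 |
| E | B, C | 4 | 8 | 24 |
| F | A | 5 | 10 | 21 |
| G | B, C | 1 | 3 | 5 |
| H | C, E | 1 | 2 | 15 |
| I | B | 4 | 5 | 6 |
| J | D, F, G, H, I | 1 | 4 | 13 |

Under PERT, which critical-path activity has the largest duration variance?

D

te_A = (1 + 4·2 + 15)/6 = 24/6 = 4; σ²_A = ((15−1)/6)² = 5.444
te_B = (4 + 4·7 + 16)/6 = 48/6 = 8; σ²_B = ((16−4)/6)² = 4.000
te_C = (5 + 4·7 + 21)/6 = 54/6 = 9; σ²_C = ((21−5)/6)² = 7.111
te_D = (11 + 4·14 + 29)/6 = 96/6 = 16; σ²_D = ((29−11)/6)² = 9.000
te_E = (4 + 4·8 + 24)/6 = 60/6 = 10; σ²_E = ((24−4)/6)² = 11.111
te_F = (5 + 4·10 + 21)/6 = 66/6 = 11; σ²_F = ((21−5)/6)² = 7.111
te_G = (1 + 4·3 + 5)/6 = 18/6 = 3; σ²_G = ((5−1)/6)² = 0.444
te_H = (1 + 4·2 + 15)/6 = 24/6 = 4; σ²_H = ((15−1)/6)² = 5.444
te_I = (4 + 4·5 + 6)/6 = 30/6 = 5; σ²_I = ((6−4)/6)² = 0.111
te_J = (1 + 4·4 + 13)/6 = 30/6 = 5; σ²_J = ((13−1)/6)² = 4.000

Forward pass:
ES_A = 0; EF_A = 4
ES_B = 0; EF_B = 8
ES_C = 0; EF_C = 9
ES_D = 8; EF_D = 8+16 = 24
ES_E = max(EF_B=8, EF_C=9) = 9; EF_E = 9+10 = 19
ES_F = 4; EF_F = 4+11 = 15
ES_G = max(EF_B=8, EF_C=9) = 9; EF_G = 9+3 = 12
ES_H = max(EF_C=9, EF_E=19) = 19; EF_H = 19+4 = 23
ES_I = 8; EF_I = 8+5 = 13
ES_J = max(EF_D=24, EF_F=15, EF_G=12, EF_H=23, EF_I=13) = 24; EF_J = 24+5 = 29
Expected project duration μ = 29 days. Critical path: B → D → J.

Variances on critical path: σ²_B=4.000, σ²_D=9.000, σ²_J=4.000.
Largest is σ²_D = 9.000.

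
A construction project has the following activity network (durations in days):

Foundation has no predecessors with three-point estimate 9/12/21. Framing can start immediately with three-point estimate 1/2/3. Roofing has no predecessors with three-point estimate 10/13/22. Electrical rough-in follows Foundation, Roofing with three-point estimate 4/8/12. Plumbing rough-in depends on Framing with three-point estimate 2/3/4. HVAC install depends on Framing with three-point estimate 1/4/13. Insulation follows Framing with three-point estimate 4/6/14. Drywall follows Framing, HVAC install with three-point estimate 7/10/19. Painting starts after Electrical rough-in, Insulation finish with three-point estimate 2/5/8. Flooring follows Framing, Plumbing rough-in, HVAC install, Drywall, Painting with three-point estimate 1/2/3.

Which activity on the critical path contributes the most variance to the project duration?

te_Foundation = (9 + 4·12 + 21)/6 = 78/6 = 13; σ²_Foundation = ((21−9)/6)² = 4.000
te_Framing = (1 + 4·2 + 3)/6 = 12/6 = 2; σ²_Framing = ((3−1)/6)² = 0.111
te_Roofing = (10 + 4·13 + 22)/6 = 84/6 = 14; σ²_Roofing = ((22−10)/6)² = 4.000
te_Electrical rough-in = (4 + 4·8 + 12)/6 = 48/6 = 8; σ²_Electrical rough-in = ((12−4)/6)² = 1.778
te_Plumbing rough-in = (2 + 4·3 + 4)/6 = 18/6 = 3; σ²_Plumbing rough-in = ((4−2)/6)² = 0.111
te_HVAC install = (1 + 4·4 + 13)/6 = 30/6 = 5; σ²_HVAC install = ((13−1)/6)² = 4.000
te_Insulation = (4 + 4·6 + 14)/6 = 42/6 = 7; σ²_Insulation = ((14−4)/6)² = 2.778
te_Drywall = (7 + 4·10 + 19)/6 = 66/6 = 11; σ²_Drywall = ((19−7)/6)² = 4.000
te_Painting = (2 + 4·5 + 8)/6 = 30/6 = 5; σ²_Painting = ((8−2)/6)² = 1.000
te_Flooring = (1 + 4·2 + 3)/6 = 12/6 = 2; σ²_Flooring = ((3−1)/6)² = 0.111

Forward pass:
ES_Foundation = 0; EF_Foundation = 13
ES_Framing = 0; EF_Framing = 2
ES_Roofing = 0; EF_Roofing = 14
ES_Electrical rough-in = max(EF_Foundation=13, EF_Roofing=14) = 14; EF_Electrical rough-in = 14+8 = 22
ES_Plumbing rough-in = 2; EF_Plumbing rough-in = 2+3 = 5
ES_HVAC install = 2; EF_HVAC install = 2+5 = 7
ES_Insulation = 2; EF_Insulation = 2+7 = 9
ES_Drywall = max(EF_Framing=2, EF_HVAC install=7) = 7; EF_Drywall = 7+11 = 18
ES_Painting = max(EF_Electrical rough-in=22, EF_Insulation=9) = 22; EF_Painting = 22+5 = 27
ES_Flooring = max(EF_Framing=2, EF_Plumbing rough-in=5, EF_HVAC install=7, EF_Drywall=18, EF_Painting=27) = 27; EF_Flooring = 27+2 = 29
Expected project duration μ = 29 days. Critical path: Roofing → Electrical rough-in → Painting → Flooring.

Variances on critical path: σ²_Roofing=4.000, σ²_Electrical rough-in=1.778, σ²_Painting=1.000, σ²_Flooring=0.111.
Largest is σ²_Roofing = 4.000.

Roofing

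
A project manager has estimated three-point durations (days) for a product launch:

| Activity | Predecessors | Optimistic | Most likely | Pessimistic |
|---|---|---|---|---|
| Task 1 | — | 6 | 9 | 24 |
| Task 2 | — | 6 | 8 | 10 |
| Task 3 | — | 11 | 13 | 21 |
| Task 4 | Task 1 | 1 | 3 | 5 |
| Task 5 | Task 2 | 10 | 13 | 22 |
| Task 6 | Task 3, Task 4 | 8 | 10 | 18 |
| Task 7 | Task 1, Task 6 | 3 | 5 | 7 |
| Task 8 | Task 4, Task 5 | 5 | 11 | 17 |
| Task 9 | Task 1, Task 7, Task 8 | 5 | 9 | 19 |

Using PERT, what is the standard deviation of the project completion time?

3.73 days

te_Task 1 = (6 + 4·9 + 24)/6 = 66/6 = 11; σ²_Task 1 = ((24−6)/6)² = 9.000
te_Task 2 = (6 + 4·8 + 10)/6 = 48/6 = 8; σ²_Task 2 = ((10−6)/6)² = 0.444
te_Task 3 = (11 + 4·13 + 21)/6 = 84/6 = 14; σ²_Task 3 = ((21−11)/6)² = 2.778
te_Task 4 = (1 + 4·3 + 5)/6 = 18/6 = 3; σ²_Task 4 = ((5−1)/6)² = 0.444
te_Task 5 = (10 + 4·13 + 22)/6 = 84/6 = 14; σ²_Task 5 = ((22−10)/6)² = 4.000
te_Task 6 = (8 + 4·10 + 18)/6 = 66/6 = 11; σ²_Task 6 = ((18−8)/6)² = 2.778
te_Task 7 = (3 + 4·5 + 7)/6 = 30/6 = 5; σ²_Task 7 = ((7−3)/6)² = 0.444
te_Task 8 = (5 + 4·11 + 17)/6 = 66/6 = 11; σ²_Task 8 = ((17−5)/6)² = 4.000
te_Task 9 = (5 + 4·9 + 19)/6 = 60/6 = 10; σ²_Task 9 = ((19−5)/6)² = 5.444

Forward pass:
ES_Task 1 = 0; EF_Task 1 = 11
ES_Task 2 = 0; EF_Task 2 = 8
ES_Task 3 = 0; EF_Task 3 = 14
ES_Task 4 = 11; EF_Task 4 = 11+3 = 14
ES_Task 5 = 8; EF_Task 5 = 8+14 = 22
ES_Task 6 = max(EF_Task 3=14, EF_Task 4=14) = 14; EF_Task 6 = 14+11 = 25
ES_Task 7 = max(EF_Task 1=11, EF_Task 6=25) = 25; EF_Task 7 = 25+5 = 30
ES_Task 8 = max(EF_Task 4=14, EF_Task 5=22) = 22; EF_Task 8 = 22+11 = 33
ES_Task 9 = max(EF_Task 1=11, EF_Task 7=30, EF_Task 8=33) = 33; EF_Task 9 = 33+10 = 43
Expected project duration μ = 43 days. Critical path: Task 2 → Task 5 → Task 8 → Task 9.

Variance along critical path = 0.444 + 4.000 + 4.000 + 5.444 = 13.889
σ = √13.889 = 3.727 days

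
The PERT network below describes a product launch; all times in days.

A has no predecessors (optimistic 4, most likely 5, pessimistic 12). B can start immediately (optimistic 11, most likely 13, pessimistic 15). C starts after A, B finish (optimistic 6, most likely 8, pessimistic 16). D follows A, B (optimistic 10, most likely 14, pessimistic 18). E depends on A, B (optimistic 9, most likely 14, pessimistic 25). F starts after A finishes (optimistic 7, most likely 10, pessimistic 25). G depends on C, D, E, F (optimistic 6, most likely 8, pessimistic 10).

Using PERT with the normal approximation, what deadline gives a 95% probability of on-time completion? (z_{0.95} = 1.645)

te_A = (4 + 4·5 + 12)/6 = 36/6 = 6; σ²_A = ((12−4)/6)² = 1.778
te_B = (11 + 4·13 + 15)/6 = 78/6 = 13; σ²_B = ((15−11)/6)² = 0.444
te_C = (6 + 4·8 + 16)/6 = 54/6 = 9; σ²_C = ((16−6)/6)² = 2.778
te_D = (10 + 4·14 + 18)/6 = 84/6 = 14; σ²_D = ((18−10)/6)² = 1.778
te_E = (9 + 4·14 + 25)/6 = 90/6 = 15; σ²_E = ((25−9)/6)² = 7.111
te_F = (7 + 4·10 + 25)/6 = 72/6 = 12; σ²_F = ((25−7)/6)² = 9.000
te_G = (6 + 4·8 + 10)/6 = 48/6 = 8; σ²_G = ((10−6)/6)² = 0.444

Forward pass:
ES_A = 0; EF_A = 6
ES_B = 0; EF_B = 13
ES_C = max(EF_A=6, EF_B=13) = 13; EF_C = 13+9 = 22
ES_D = max(EF_A=6, EF_B=13) = 13; EF_D = 13+14 = 27
ES_E = max(EF_A=6, EF_B=13) = 13; EF_E = 13+15 = 28
ES_F = 6; EF_F = 6+12 = 18
ES_G = max(EF_C=22, EF_D=27, EF_E=28, EF_F=18) = 28; EF_G = 28+8 = 36
Expected project duration μ = 36 days. Critical path: B → E → G.

Variance along critical path = 0.444 + 7.111 + 0.444 = 8.000; σ = 2.828 days.
D = μ + z·σ = 36 + 1.645·2.828 = 40.7 days

40.7 days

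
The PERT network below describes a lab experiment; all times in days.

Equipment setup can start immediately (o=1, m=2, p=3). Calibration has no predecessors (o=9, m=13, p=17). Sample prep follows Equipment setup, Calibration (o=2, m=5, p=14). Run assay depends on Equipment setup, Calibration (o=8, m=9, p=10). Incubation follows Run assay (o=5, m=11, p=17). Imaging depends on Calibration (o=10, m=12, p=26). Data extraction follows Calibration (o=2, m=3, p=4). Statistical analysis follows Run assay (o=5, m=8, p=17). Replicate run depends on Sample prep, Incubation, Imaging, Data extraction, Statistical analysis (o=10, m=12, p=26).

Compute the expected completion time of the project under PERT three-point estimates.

47 days

te_Equipment setup = (1 + 4·2 + 3)/6 = 12/6 = 2
te_Calibration = (9 + 4·13 + 17)/6 = 78/6 = 13
te_Sample prep = (2 + 4·5 + 14)/6 = 36/6 = 6
te_Run assay = (8 + 4·9 + 10)/6 = 54/6 = 9
te_Incubation = (5 + 4·11 + 17)/6 = 66/6 = 11
te_Imaging = (10 + 4·12 + 26)/6 = 84/6 = 14
te_Data extraction = (2 + 4·3 + 4)/6 = 18/6 = 3
te_Statistical analysis = (5 + 4·8 + 17)/6 = 54/6 = 9
te_Replicate run = (10 + 4·12 + 26)/6 = 84/6 = 14

Forward pass:
ES_Equipment setup = 0; EF_Equipment setup = 2
ES_Calibration = 0; EF_Calibration = 13
ES_Sample prep = max(EF_Equipment setup=2, EF_Calibration=13) = 13; EF_Sample prep = 13+6 = 19
ES_Run assay = max(EF_Equipment setup=2, EF_Calibration=13) = 13; EF_Run assay = 13+9 = 22
ES_Incubation = 22; EF_Incubation = 22+11 = 33
ES_Imaging = 13; EF_Imaging = 13+14 = 27
ES_Data extraction = 13; EF_Data extraction = 13+3 = 16
ES_Statistical analysis = 22; EF_Statistical analysis = 22+9 = 31
ES_Replicate run = max(EF_Sample prep=19, EF_Incubation=33, EF_Imaging=27, EF_Data extraction=16, EF_Statistical analysis=31) = 33; EF_Replicate run = 33+14 = 47
Expected project duration μ = 47 days. Critical path: Calibration → Run assay → Incubation → Replicate run.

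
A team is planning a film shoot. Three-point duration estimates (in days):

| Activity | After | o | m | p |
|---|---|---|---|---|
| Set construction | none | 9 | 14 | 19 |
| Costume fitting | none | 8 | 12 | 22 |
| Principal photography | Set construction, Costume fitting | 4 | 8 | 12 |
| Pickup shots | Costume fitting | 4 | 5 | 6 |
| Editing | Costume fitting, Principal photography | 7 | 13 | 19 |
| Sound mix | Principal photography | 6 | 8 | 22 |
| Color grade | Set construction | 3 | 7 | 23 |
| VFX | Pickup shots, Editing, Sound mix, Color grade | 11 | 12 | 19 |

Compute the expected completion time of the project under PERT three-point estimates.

te_Set construction = (9 + 4·14 + 19)/6 = 84/6 = 14
te_Costume fitting = (8 + 4·12 + 22)/6 = 78/6 = 13
te_Principal photography = (4 + 4·8 + 12)/6 = 48/6 = 8
te_Pickup shots = (4 + 4·5 + 6)/6 = 30/6 = 5
te_Editing = (7 + 4·13 + 19)/6 = 78/6 = 13
te_Sound mix = (6 + 4·8 + 22)/6 = 60/6 = 10
te_Color grade = (3 + 4·7 + 23)/6 = 54/6 = 9
te_VFX = (11 + 4·12 + 19)/6 = 78/6 = 13

Forward pass:
ES_Set construction = 0; EF_Set construction = 14
ES_Costume fitting = 0; EF_Costume fitting = 13
ES_Principal photography = max(EF_Set construction=14, EF_Costume fitting=13) = 14; EF_Principal photography = 14+8 = 22
ES_Pickup shots = 13; EF_Pickup shots = 13+5 = 18
ES_Editing = max(EF_Costume fitting=13, EF_Principal photography=22) = 22; EF_Editing = 22+13 = 35
ES_Sound mix = 22; EF_Sound mix = 22+10 = 32
ES_Color grade = 14; EF_Color grade = 14+9 = 23
ES_VFX = max(EF_Pickup shots=18, EF_Editing=35, EF_Sound mix=32, EF_Color grade=23) = 35; EF_VFX = 35+13 = 48
Expected project duration μ = 48 days. Critical path: Set construction → Principal photography → Editing → VFX.

48 days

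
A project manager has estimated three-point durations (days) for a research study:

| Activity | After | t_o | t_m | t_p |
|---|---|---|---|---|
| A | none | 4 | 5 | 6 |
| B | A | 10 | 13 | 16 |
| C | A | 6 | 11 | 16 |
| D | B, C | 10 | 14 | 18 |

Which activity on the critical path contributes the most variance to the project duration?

te_A = (4 + 4·5 + 6)/6 = 30/6 = 5; σ²_A = ((6−4)/6)² = 0.111
te_B = (10 + 4·13 + 16)/6 = 78/6 = 13; σ²_B = ((16−10)/6)² = 1.000
te_C = (6 + 4·11 + 16)/6 = 66/6 = 11; σ²_C = ((16−6)/6)² = 2.778
te_D = (10 + 4·14 + 18)/6 = 84/6 = 14; σ²_D = ((18−10)/6)² = 1.778

Forward pass:
ES_A = 0; EF_A = 5
ES_B = 5; EF_B = 5+13 = 18
ES_C = 5; EF_C = 5+11 = 16
ES_D = max(EF_B=18, EF_C=16) = 18; EF_D = 18+14 = 32
Expected project duration μ = 32 days. Critical path: A → B → D.

Variances on critical path: σ²_A=0.111, σ²_B=1.000, σ²_D=1.778.
Largest is σ²_D = 1.778.

D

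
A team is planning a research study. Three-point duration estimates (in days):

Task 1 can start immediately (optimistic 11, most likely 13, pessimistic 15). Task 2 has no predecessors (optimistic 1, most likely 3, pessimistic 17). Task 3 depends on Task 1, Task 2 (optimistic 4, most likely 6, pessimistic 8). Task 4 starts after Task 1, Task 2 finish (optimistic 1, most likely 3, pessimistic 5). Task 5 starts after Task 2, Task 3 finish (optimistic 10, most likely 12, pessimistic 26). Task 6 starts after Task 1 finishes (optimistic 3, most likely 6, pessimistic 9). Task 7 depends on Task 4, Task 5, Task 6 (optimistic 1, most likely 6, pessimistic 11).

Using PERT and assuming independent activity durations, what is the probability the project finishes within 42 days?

0.820

te_Task 1 = (11 + 4·13 + 15)/6 = 78/6 = 13; σ²_Task 1 = ((15−11)/6)² = 0.444
te_Task 2 = (1 + 4·3 + 17)/6 = 30/6 = 5; σ²_Task 2 = ((17−1)/6)² = 7.111
te_Task 3 = (4 + 4·6 + 8)/6 = 36/6 = 6; σ²_Task 3 = ((8−4)/6)² = 0.444
te_Task 4 = (1 + 4·3 + 5)/6 = 18/6 = 3; σ²_Task 4 = ((5−1)/6)² = 0.444
te_Task 5 = (10 + 4·12 + 26)/6 = 84/6 = 14; σ²_Task 5 = ((26−10)/6)² = 7.111
te_Task 6 = (3 + 4·6 + 9)/6 = 36/6 = 6; σ²_Task 6 = ((9−3)/6)² = 1.000
te_Task 7 = (1 + 4·6 + 11)/6 = 36/6 = 6; σ²_Task 7 = ((11−1)/6)² = 2.778

Forward pass:
ES_Task 1 = 0; EF_Task 1 = 13
ES_Task 2 = 0; EF_Task 2 = 5
ES_Task 3 = max(EF_Task 1=13, EF_Task 2=5) = 13; EF_Task 3 = 13+6 = 19
ES_Task 4 = max(EF_Task 1=13, EF_Task 2=5) = 13; EF_Task 4 = 13+3 = 16
ES_Task 5 = max(EF_Task 2=5, EF_Task 3=19) = 19; EF_Task 5 = 19+14 = 33
ES_Task 6 = 13; EF_Task 6 = 13+6 = 19
ES_Task 7 = max(EF_Task 4=16, EF_Task 5=33, EF_Task 6=19) = 33; EF_Task 7 = 33+6 = 39
Expected project duration μ = 39 days. Critical path: Task 1 → Task 3 → Task 5 → Task 7.

Variance along critical path = 0.444 + 0.444 + 7.111 + 2.778 = 10.778; σ = √10.778 = 3.283 days.
Z = (42 − 39) / 3.283 = 0.914
P(T ≤ 42) = Φ(0.914) ≈ 0.820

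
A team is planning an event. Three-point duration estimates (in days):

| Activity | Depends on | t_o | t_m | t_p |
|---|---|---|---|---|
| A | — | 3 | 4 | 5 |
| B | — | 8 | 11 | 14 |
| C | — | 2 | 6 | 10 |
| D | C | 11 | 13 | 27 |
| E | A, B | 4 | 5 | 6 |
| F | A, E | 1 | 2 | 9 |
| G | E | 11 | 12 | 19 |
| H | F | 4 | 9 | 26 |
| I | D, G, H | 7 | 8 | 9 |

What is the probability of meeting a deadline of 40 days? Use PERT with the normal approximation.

te_A = (3 + 4·4 + 5)/6 = 24/6 = 4; σ²_A = ((5−3)/6)² = 0.111
te_B = (8 + 4·11 + 14)/6 = 66/6 = 11; σ²_B = ((14−8)/6)² = 1.000
te_C = (2 + 4·6 + 10)/6 = 36/6 = 6; σ²_C = ((10−2)/6)² = 1.778
te_D = (11 + 4·13 + 27)/6 = 90/6 = 15; σ²_D = ((27−11)/6)² = 7.111
te_E = (4 + 4·5 + 6)/6 = 30/6 = 5; σ²_E = ((6−4)/6)² = 0.111
te_F = (1 + 4·2 + 9)/6 = 18/6 = 3; σ²_F = ((9−1)/6)² = 1.778
te_G = (11 + 4·12 + 19)/6 = 78/6 = 13; σ²_G = ((19−11)/6)² = 1.778
te_H = (4 + 4·9 + 26)/6 = 66/6 = 11; σ²_H = ((26−4)/6)² = 13.444
te_I = (7 + 4·8 + 9)/6 = 48/6 = 8; σ²_I = ((9−7)/6)² = 0.111

Forward pass:
ES_A = 0; EF_A = 4
ES_B = 0; EF_B = 11
ES_C = 0; EF_C = 6
ES_D = 6; EF_D = 6+15 = 21
ES_E = max(EF_A=4, EF_B=11) = 11; EF_E = 11+5 = 16
ES_F = max(EF_A=4, EF_E=16) = 16; EF_F = 16+3 = 19
ES_G = 16; EF_G = 16+13 = 29
ES_H = 19; EF_H = 19+11 = 30
ES_I = max(EF_D=21, EF_G=29, EF_H=30) = 30; EF_I = 30+8 = 38
Expected project duration μ = 38 days. Critical path: B → E → F → H → I.

Variance along critical path = 1.000 + 0.111 + 1.778 + 13.444 + 0.111 = 16.444; σ = √16.444 = 4.055 days.
Z = (40 − 38) / 4.055 = 0.493
P(T ≤ 40) = Φ(0.493) ≈ 0.689

0.689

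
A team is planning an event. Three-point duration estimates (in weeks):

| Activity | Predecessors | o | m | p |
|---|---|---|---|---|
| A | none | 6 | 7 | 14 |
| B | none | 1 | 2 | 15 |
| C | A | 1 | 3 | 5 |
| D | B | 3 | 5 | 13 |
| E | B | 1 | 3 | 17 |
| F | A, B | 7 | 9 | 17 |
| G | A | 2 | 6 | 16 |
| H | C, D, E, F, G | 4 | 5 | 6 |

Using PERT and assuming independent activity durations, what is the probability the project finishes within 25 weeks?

te_A = (6 + 4·7 + 14)/6 = 48/6 = 8; σ²_A = ((14−6)/6)² = 1.778
te_B = (1 + 4·2 + 15)/6 = 24/6 = 4; σ²_B = ((15−1)/6)² = 5.444
te_C = (1 + 4·3 + 5)/6 = 18/6 = 3; σ²_C = ((5−1)/6)² = 0.444
te_D = (3 + 4·5 + 13)/6 = 36/6 = 6; σ²_D = ((13−3)/6)² = 2.778
te_E = (1 + 4·3 + 17)/6 = 30/6 = 5; σ²_E = ((17−1)/6)² = 7.111
te_F = (7 + 4·9 + 17)/6 = 60/6 = 10; σ²_F = ((17−7)/6)² = 2.778
te_G = (2 + 4·6 + 16)/6 = 42/6 = 7; σ²_G = ((16−2)/6)² = 5.444
te_H = (4 + 4·5 + 6)/6 = 30/6 = 5; σ²_H = ((6−4)/6)² = 0.111

Forward pass:
ES_A = 0; EF_A = 8
ES_B = 0; EF_B = 4
ES_C = 8; EF_C = 8+3 = 11
ES_D = 4; EF_D = 4+6 = 10
ES_E = 4; EF_E = 4+5 = 9
ES_F = max(EF_A=8, EF_B=4) = 8; EF_F = 8+10 = 18
ES_G = 8; EF_G = 8+7 = 15
ES_H = max(EF_C=11, EF_D=10, EF_E=9, EF_F=18, EF_G=15) = 18; EF_H = 18+5 = 23
Expected project duration μ = 23 weeks. Critical path: A → F → H.

Variance along critical path = 1.778 + 2.778 + 0.111 = 4.667; σ = √4.667 = 2.160 weeks.
Z = (25 − 23) / 2.160 = 0.926
P(T ≤ 25) = Φ(0.926) ≈ 0.823

0.823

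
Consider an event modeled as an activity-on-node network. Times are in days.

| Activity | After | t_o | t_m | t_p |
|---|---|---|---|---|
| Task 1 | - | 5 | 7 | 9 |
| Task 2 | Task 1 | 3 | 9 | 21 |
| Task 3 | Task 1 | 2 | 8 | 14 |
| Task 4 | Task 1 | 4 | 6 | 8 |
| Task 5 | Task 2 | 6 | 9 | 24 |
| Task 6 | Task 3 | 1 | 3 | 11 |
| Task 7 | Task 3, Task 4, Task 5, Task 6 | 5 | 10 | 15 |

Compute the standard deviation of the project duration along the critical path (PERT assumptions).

4.61 days

te_Task 1 = (5 + 4·7 + 9)/6 = 42/6 = 7; σ²_Task 1 = ((9−5)/6)² = 0.444
te_Task 2 = (3 + 4·9 + 21)/6 = 60/6 = 10; σ²_Task 2 = ((21−3)/6)² = 9.000
te_Task 3 = (2 + 4·8 + 14)/6 = 48/6 = 8; σ²_Task 3 = ((14−2)/6)² = 4.000
te_Task 4 = (4 + 4·6 + 8)/6 = 36/6 = 6; σ²_Task 4 = ((8−4)/6)² = 0.444
te_Task 5 = (6 + 4·9 + 24)/6 = 66/6 = 11; σ²_Task 5 = ((24−6)/6)² = 9.000
te_Task 6 = (1 + 4·3 + 11)/6 = 24/6 = 4; σ²_Task 6 = ((11−1)/6)² = 2.778
te_Task 7 = (5 + 4·10 + 15)/6 = 60/6 = 10; σ²_Task 7 = ((15−5)/6)² = 2.778

Forward pass:
ES_Task 1 = 0; EF_Task 1 = 7
ES_Task 2 = 7; EF_Task 2 = 7+10 = 17
ES_Task 3 = 7; EF_Task 3 = 7+8 = 15
ES_Task 4 = 7; EF_Task 4 = 7+6 = 13
ES_Task 5 = 17; EF_Task 5 = 17+11 = 28
ES_Task 6 = 15; EF_Task 6 = 15+4 = 19
ES_Task 7 = max(EF_Task 3=15, EF_Task 4=13, EF_Task 5=28, EF_Task 6=19) = 28; EF_Task 7 = 28+10 = 38
Expected project duration μ = 38 days. Critical path: Task 1 → Task 2 → Task 5 → Task 7.

Variance along critical path = 0.444 + 9.000 + 9.000 + 2.778 = 21.222
σ = √21.222 = 4.607 days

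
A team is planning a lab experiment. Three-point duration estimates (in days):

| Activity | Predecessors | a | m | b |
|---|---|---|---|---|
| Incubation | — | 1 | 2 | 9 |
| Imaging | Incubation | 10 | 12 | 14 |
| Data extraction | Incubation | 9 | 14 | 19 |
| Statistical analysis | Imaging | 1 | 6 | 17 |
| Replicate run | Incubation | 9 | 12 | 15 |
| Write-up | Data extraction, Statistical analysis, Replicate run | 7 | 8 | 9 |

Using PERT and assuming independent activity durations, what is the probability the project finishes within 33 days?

0.836

te_Incubation = (1 + 4·2 + 9)/6 = 18/6 = 3; σ²_Incubation = ((9−1)/6)² = 1.778
te_Imaging = (10 + 4·12 + 14)/6 = 72/6 = 12; σ²_Imaging = ((14−10)/6)² = 0.444
te_Data extraction = (9 + 4·14 + 19)/6 = 84/6 = 14; σ²_Data extraction = ((19−9)/6)² = 2.778
te_Statistical analysis = (1 + 4·6 + 17)/6 = 42/6 = 7; σ²_Statistical analysis = ((17−1)/6)² = 7.111
te_Replicate run = (9 + 4·12 + 15)/6 = 72/6 = 12; σ²_Replicate run = ((15−9)/6)² = 1.000
te_Write-up = (7 + 4·8 + 9)/6 = 48/6 = 8; σ²_Write-up = ((9−7)/6)² = 0.111

Forward pass:
ES_Incubation = 0; EF_Incubation = 3
ES_Imaging = 3; EF_Imaging = 3+12 = 15
ES_Data extraction = 3; EF_Data extraction = 3+14 = 17
ES_Statistical analysis = 15; EF_Statistical analysis = 15+7 = 22
ES_Replicate run = 3; EF_Replicate run = 3+12 = 15
ES_Write-up = max(EF_Data extraction=17, EF_Statistical analysis=22, EF_Replicate run=15) = 22; EF_Write-up = 22+8 = 30
Expected project duration μ = 30 days. Critical path: Incubation → Imaging → Statistical analysis → Write-up.

Variance along critical path = 1.778 + 0.444 + 7.111 + 0.111 = 9.444; σ = √9.444 = 3.073 days.
Z = (33 − 30) / 3.073 = 0.976
P(T ≤ 33) = Φ(0.976) ≈ 0.836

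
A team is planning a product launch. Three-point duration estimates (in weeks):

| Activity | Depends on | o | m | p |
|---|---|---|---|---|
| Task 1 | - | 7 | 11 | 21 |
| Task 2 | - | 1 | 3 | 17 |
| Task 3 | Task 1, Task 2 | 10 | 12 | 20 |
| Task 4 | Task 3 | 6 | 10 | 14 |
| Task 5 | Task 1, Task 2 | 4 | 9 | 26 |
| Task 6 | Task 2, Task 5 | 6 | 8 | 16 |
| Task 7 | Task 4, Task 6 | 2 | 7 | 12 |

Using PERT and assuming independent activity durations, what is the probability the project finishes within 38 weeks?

te_Task 1 = (7 + 4·11 + 21)/6 = 72/6 = 12; σ²_Task 1 = ((21−7)/6)² = 5.444
te_Task 2 = (1 + 4·3 + 17)/6 = 30/6 = 5; σ²_Task 2 = ((17−1)/6)² = 7.111
te_Task 3 = (10 + 4·12 + 20)/6 = 78/6 = 13; σ²_Task 3 = ((20−10)/6)² = 2.778
te_Task 4 = (6 + 4·10 + 14)/6 = 60/6 = 10; σ²_Task 4 = ((14−6)/6)² = 1.778
te_Task 5 = (4 + 4·9 + 26)/6 = 66/6 = 11; σ²_Task 5 = ((26−4)/6)² = 13.444
te_Task 6 = (6 + 4·8 + 16)/6 = 54/6 = 9; σ²_Task 6 = ((16−6)/6)² = 2.778
te_Task 7 = (2 + 4·7 + 12)/6 = 42/6 = 7; σ²_Task 7 = ((12−2)/6)² = 2.778

Forward pass:
ES_Task 1 = 0; EF_Task 1 = 12
ES_Task 2 = 0; EF_Task 2 = 5
ES_Task 3 = max(EF_Task 1=12, EF_Task 2=5) = 12; EF_Task 3 = 12+13 = 25
ES_Task 4 = 25; EF_Task 4 = 25+10 = 35
ES_Task 5 = max(EF_Task 1=12, EF_Task 2=5) = 12; EF_Task 5 = 12+11 = 23
ES_Task 6 = max(EF_Task 2=5, EF_Task 5=23) = 23; EF_Task 6 = 23+9 = 32
ES_Task 7 = max(EF_Task 4=35, EF_Task 6=32) = 35; EF_Task 7 = 35+7 = 42
Expected project duration μ = 42 weeks. Critical path: Task 1 → Task 3 → Task 4 → Task 7.

Variance along critical path = 5.444 + 2.778 + 1.778 + 2.778 = 12.778; σ = √12.778 = 3.575 weeks.
Z = (38 − 42) / 3.575 = -1.119
P(T ≤ 38) = Φ(-1.119) ≈ 0.132

0.132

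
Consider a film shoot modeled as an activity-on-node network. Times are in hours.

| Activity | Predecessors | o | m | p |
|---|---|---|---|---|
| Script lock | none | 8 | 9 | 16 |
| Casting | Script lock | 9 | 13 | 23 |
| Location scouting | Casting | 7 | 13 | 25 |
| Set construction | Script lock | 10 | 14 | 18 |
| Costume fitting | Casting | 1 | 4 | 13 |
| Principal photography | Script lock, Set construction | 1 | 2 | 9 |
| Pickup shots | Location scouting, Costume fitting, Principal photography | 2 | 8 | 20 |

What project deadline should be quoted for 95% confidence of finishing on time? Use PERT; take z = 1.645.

55.3 hours

te_Script lock = (8 + 4·9 + 16)/6 = 60/6 = 10; σ²_Script lock = ((16−8)/6)² = 1.778
te_Casting = (9 + 4·13 + 23)/6 = 84/6 = 14; σ²_Casting = ((23−9)/6)² = 5.444
te_Location scouting = (7 + 4·13 + 25)/6 = 84/6 = 14; σ²_Location scouting = ((25−7)/6)² = 9.000
te_Set construction = (10 + 4·14 + 18)/6 = 84/6 = 14; σ²_Set construction = ((18−10)/6)² = 1.778
te_Costume fitting = (1 + 4·4 + 13)/6 = 30/6 = 5; σ²_Costume fitting = ((13−1)/6)² = 4.000
te_Principal photography = (1 + 4·2 + 9)/6 = 18/6 = 3; σ²_Principal photography = ((9−1)/6)² = 1.778
te_Pickup shots = (2 + 4·8 + 20)/6 = 54/6 = 9; σ²_Pickup shots = ((20−2)/6)² = 9.000

Forward pass:
ES_Script lock = 0; EF_Script lock = 10
ES_Casting = 10; EF_Casting = 10+14 = 24
ES_Location scouting = 24; EF_Location scouting = 24+14 = 38
ES_Set construction = 10; EF_Set construction = 10+14 = 24
ES_Costume fitting = 24; EF_Costume fitting = 24+5 = 29
ES_Principal photography = max(EF_Script lock=10, EF_Set construction=24) = 24; EF_Principal photography = 24+3 = 27
ES_Pickup shots = max(EF_Location scouting=38, EF_Costume fitting=29, EF_Principal photography=27) = 38; EF_Pickup shots = 38+9 = 47
Expected project duration μ = 47 hours. Critical path: Script lock → Casting → Location scouting → Pickup shots.

Variance along critical path = 1.778 + 5.444 + 9.000 + 9.000 = 25.222; σ = 5.022 hours.
D = μ + z·σ = 47 + 1.645·5.022 = 55.3 hours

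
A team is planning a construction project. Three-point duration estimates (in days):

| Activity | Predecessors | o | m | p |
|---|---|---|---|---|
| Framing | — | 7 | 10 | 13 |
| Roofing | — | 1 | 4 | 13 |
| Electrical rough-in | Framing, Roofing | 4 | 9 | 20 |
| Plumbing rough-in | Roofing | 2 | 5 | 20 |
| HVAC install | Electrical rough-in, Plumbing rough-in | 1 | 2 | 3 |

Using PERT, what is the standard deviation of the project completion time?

2.87 days

te_Framing = (7 + 4·10 + 13)/6 = 60/6 = 10; σ²_Framing = ((13−7)/6)² = 1.000
te_Roofing = (1 + 4·4 + 13)/6 = 30/6 = 5; σ²_Roofing = ((13−1)/6)² = 4.000
te_Electrical rough-in = (4 + 4·9 + 20)/6 = 60/6 = 10; σ²_Electrical rough-in = ((20−4)/6)² = 7.111
te_Plumbing rough-in = (2 + 4·5 + 20)/6 = 42/6 = 7; σ²_Plumbing rough-in = ((20−2)/6)² = 9.000
te_HVAC install = (1 + 4·2 + 3)/6 = 12/6 = 2; σ²_HVAC install = ((3−1)/6)² = 0.111

Forward pass:
ES_Framing = 0; EF_Framing = 10
ES_Roofing = 0; EF_Roofing = 5
ES_Electrical rough-in = max(EF_Framing=10, EF_Roofing=5) = 10; EF_Electrical rough-in = 10+10 = 20
ES_Plumbing rough-in = 5; EF_Plumbing rough-in = 5+7 = 12
ES_HVAC install = max(EF_Electrical rough-in=20, EF_Plumbing rough-in=12) = 20; EF_HVAC install = 20+2 = 22
Expected project duration μ = 22 days. Critical path: Framing → Electrical rough-in → HVAC install.

Variance along critical path = 1.000 + 7.111 + 0.111 = 8.222
σ = √8.222 = 2.867 days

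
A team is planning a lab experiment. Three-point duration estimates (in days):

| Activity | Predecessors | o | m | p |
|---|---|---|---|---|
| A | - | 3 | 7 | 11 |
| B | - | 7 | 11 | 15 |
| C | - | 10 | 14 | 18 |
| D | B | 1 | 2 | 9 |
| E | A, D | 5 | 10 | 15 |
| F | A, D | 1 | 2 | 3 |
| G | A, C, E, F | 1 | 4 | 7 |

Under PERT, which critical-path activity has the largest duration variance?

te_A = (3 + 4·7 + 11)/6 = 42/6 = 7; σ²_A = ((11−3)/6)² = 1.778
te_B = (7 + 4·11 + 15)/6 = 66/6 = 11; σ²_B = ((15−7)/6)² = 1.778
te_C = (10 + 4·14 + 18)/6 = 84/6 = 14; σ²_C = ((18−10)/6)² = 1.778
te_D = (1 + 4·2 + 9)/6 = 18/6 = 3; σ²_D = ((9−1)/6)² = 1.778
te_E = (5 + 4·10 + 15)/6 = 60/6 = 10; σ²_E = ((15−5)/6)² = 2.778
te_F = (1 + 4·2 + 3)/6 = 12/6 = 2; σ²_F = ((3−1)/6)² = 0.111
te_G = (1 + 4·4 + 7)/6 = 24/6 = 4; σ²_G = ((7−1)/6)² = 1.000

Forward pass:
ES_A = 0; EF_A = 7
ES_B = 0; EF_B = 11
ES_C = 0; EF_C = 14
ES_D = 11; EF_D = 11+3 = 14
ES_E = max(EF_A=7, EF_D=14) = 14; EF_E = 14+10 = 24
ES_F = max(EF_A=7, EF_D=14) = 14; EF_F = 14+2 = 16
ES_G = max(EF_A=7, EF_C=14, EF_E=24, EF_F=16) = 24; EF_G = 24+4 = 28
Expected project duration μ = 28 days. Critical path: B → D → E → G.

Variances on critical path: σ²_B=1.778, σ²_D=1.778, σ²_E=2.778, σ²_G=1.000.
Largest is σ²_E = 2.778.

E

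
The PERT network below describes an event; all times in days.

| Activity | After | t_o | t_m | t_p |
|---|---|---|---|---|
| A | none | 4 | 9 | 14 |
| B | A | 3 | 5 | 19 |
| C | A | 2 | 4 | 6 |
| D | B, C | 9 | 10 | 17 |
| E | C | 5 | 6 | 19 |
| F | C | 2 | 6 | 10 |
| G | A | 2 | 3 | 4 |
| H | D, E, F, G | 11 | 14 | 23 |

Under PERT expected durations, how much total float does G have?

te_A = (4 + 4·9 + 14)/6 = 54/6 = 9
te_B = (3 + 4·5 + 19)/6 = 42/6 = 7
te_C = (2 + 4·4 + 6)/6 = 24/6 = 4
te_D = (9 + 4·10 + 17)/6 = 66/6 = 11
te_E = (5 + 4·6 + 19)/6 = 48/6 = 8
te_F = (2 + 4·6 + 10)/6 = 36/6 = 6
te_G = (2 + 4·3 + 4)/6 = 18/6 = 3
te_H = (11 + 4·14 + 23)/6 = 90/6 = 15

Forward pass:
ES_A = 0; EF_A = 9
ES_B = 9; EF_B = 9+7 = 16
ES_C = 9; EF_C = 9+4 = 13
ES_D = max(EF_B=16, EF_C=13) = 16; EF_D = 16+11 = 27
ES_E = 13; EF_E = 13+8 = 21
ES_F = 13; EF_F = 13+6 = 19
ES_G = 9; EF_G = 9+3 = 12
ES_H = max(EF_D=27, EF_E=21, EF_F=19, EF_G=12) = 27; EF_H = 27+15 = 42
Expected project duration μ = 42 days. Critical path: A → B → D → H.

Backward pass:
LF_H = 42; LS_H = 42−15 = 27
LF_G = LS_H = 27; LS_G = 27−3 = 24
LF_F = LS_H = 27; LS_F = 27−6 = 21
LF_E = LS_H = 27; LS_E = 27−8 = 19
LF_D = LS_H = 27; LS_D = 27−11 = 16
LF_C = min(LS_D=16, LS_E=19, LS_F=21) = 16; LS_C = 16−4 = 12
LF_B = LS_D = 16; LS_B = 16−7 = 9
LF_A = min(LS_B=9, LS_C=12, LS_G=24) = 9; LS_A = 9−9 = 0
Slack_G = LS_G − ES_G = 24 − 9 = 15

15 days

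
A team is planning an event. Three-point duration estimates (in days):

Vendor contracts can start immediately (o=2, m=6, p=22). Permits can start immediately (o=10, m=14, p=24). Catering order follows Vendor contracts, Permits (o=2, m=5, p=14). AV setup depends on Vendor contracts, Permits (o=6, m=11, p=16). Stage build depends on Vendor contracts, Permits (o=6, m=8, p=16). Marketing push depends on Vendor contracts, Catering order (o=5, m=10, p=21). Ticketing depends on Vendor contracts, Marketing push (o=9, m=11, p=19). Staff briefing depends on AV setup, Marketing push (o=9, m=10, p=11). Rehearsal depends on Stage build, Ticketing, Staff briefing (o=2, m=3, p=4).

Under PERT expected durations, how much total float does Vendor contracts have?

7 days

te_Vendor contracts = (2 + 4·6 + 22)/6 = 48/6 = 8
te_Permits = (10 + 4·14 + 24)/6 = 90/6 = 15
te_Catering order = (2 + 4·5 + 14)/6 = 36/6 = 6
te_AV setup = (6 + 4·11 + 16)/6 = 66/6 = 11
te_Stage build = (6 + 4·8 + 16)/6 = 54/6 = 9
te_Marketing push = (5 + 4·10 + 21)/6 = 66/6 = 11
te_Ticketing = (9 + 4·11 + 19)/6 = 72/6 = 12
te_Staff briefing = (9 + 4·10 + 11)/6 = 60/6 = 10
te_Rehearsal = (2 + 4·3 + 4)/6 = 18/6 = 3

Forward pass:
ES_Vendor contracts = 0; EF_Vendor contracts = 8
ES_Permits = 0; EF_Permits = 15
ES_Catering order = max(EF_Vendor contracts=8, EF_Permits=15) = 15; EF_Catering order = 15+6 = 21
ES_AV setup = max(EF_Vendor contracts=8, EF_Permits=15) = 15; EF_AV setup = 15+11 = 26
ES_Stage build = max(EF_Vendor contracts=8, EF_Permits=15) = 15; EF_Stage build = 15+9 = 24
ES_Marketing push = max(EF_Vendor contracts=8, EF_Catering order=21) = 21; EF_Marketing push = 21+11 = 32
ES_Ticketing = max(EF_Vendor contracts=8, EF_Marketing push=32) = 32; EF_Ticketing = 32+12 = 44
ES_Staff briefing = max(EF_AV setup=26, EF_Marketing push=32) = 32; EF_Staff briefing = 32+10 = 42
ES_Rehearsal = max(EF_Stage build=24, EF_Ticketing=44, EF_Staff briefing=42) = 44; EF_Rehearsal = 44+3 = 47
Expected project duration μ = 47 days. Critical path: Permits → Catering order → Marketing push → Ticketing → Rehearsal.

Backward pass:
LF_Rehearsal = 47; LS_Rehearsal = 47−3 = 44
LF_Staff briefing = LS_Rehearsal = 44; LS_Staff briefing = 44−10 = 34
LF_Ticketing = LS_Rehearsal = 44; LS_Ticketing = 44−12 = 32
LF_Marketing push = min(LS_Ticketing=32, LS_Staff briefing=34) = 32; LS_Marketing push = 32−11 = 21
LF_Stage build = LS_Rehearsal = 44; LS_Stage build = 44−9 = 35
LF_AV setup = LS_Staff briefing = 34; LS_AV setup = 34−11 = 23
LF_Catering order = LS_Marketing push = 21; LS_Catering order = 21−6 = 15
LF_Permits = min(LS_Catering order=15, LS_AV setup=23, LS_Stage build=35) = 15; LS_Permits = 15−15 = 0
LF_Vendor contracts = min(LS_Catering order=15, LS_AV setup=23, LS_Stage build=35, LS_Marketing push=21, LS_Ticketing=32) = 15; LS_Vendor contracts = 15−8 = 7
Slack_Vendor contracts = LS_Vendor contracts − ES_Vendor contracts = 7 − 0 = 7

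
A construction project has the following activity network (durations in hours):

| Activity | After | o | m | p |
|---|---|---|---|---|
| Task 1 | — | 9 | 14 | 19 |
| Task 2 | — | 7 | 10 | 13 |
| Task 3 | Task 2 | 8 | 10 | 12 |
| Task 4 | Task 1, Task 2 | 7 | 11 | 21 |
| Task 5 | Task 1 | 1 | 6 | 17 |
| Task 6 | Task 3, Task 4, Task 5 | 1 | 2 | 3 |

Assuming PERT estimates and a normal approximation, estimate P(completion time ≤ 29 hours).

te_Task 1 = (9 + 4·14 + 19)/6 = 84/6 = 14; σ²_Task 1 = ((19−9)/6)² = 2.778
te_Task 2 = (7 + 4·10 + 13)/6 = 60/6 = 10; σ²_Task 2 = ((13−7)/6)² = 1.000
te_Task 3 = (8 + 4·10 + 12)/6 = 60/6 = 10; σ²_Task 3 = ((12−8)/6)² = 0.444
te_Task 4 = (7 + 4·11 + 21)/6 = 72/6 = 12; σ²_Task 4 = ((21−7)/6)² = 5.444
te_Task 5 = (1 + 4·6 + 17)/6 = 42/6 = 7; σ²_Task 5 = ((17−1)/6)² = 7.111
te_Task 6 = (1 + 4·2 + 3)/6 = 12/6 = 2; σ²_Task 6 = ((3−1)/6)² = 0.111

Forward pass:
ES_Task 1 = 0; EF_Task 1 = 14
ES_Task 2 = 0; EF_Task 2 = 10
ES_Task 3 = 10; EF_Task 3 = 10+10 = 20
ES_Task 4 = max(EF_Task 1=14, EF_Task 2=10) = 14; EF_Task 4 = 14+12 = 26
ES_Task 5 = 14; EF_Task 5 = 14+7 = 21
ES_Task 6 = max(EF_Task 3=20, EF_Task 4=26, EF_Task 5=21) = 26; EF_Task 6 = 26+2 = 28
Expected project duration μ = 28 hours. Critical path: Task 1 → Task 4 → Task 6.

Variance along critical path = 2.778 + 5.444 + 0.111 = 8.333; σ = √8.333 = 2.887 hours.
Z = (29 − 28) / 2.887 = 0.346
P(T ≤ 29) = Φ(0.346) ≈ 0.635

0.635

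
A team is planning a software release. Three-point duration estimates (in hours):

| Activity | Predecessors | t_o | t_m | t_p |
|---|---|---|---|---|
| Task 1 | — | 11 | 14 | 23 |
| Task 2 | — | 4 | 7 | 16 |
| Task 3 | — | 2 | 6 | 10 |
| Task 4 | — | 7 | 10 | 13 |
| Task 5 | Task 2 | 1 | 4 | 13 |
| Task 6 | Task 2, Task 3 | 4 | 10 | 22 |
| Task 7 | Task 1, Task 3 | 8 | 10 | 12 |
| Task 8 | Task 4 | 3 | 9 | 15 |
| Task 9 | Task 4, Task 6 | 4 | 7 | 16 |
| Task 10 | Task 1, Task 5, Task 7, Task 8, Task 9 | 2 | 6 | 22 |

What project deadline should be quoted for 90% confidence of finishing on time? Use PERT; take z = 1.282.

41.8 hours

te_Task 1 = (11 + 4·14 + 23)/6 = 90/6 = 15; σ²_Task 1 = ((23−11)/6)² = 4.000
te_Task 2 = (4 + 4·7 + 16)/6 = 48/6 = 8; σ²_Task 2 = ((16−4)/6)² = 4.000
te_Task 3 = (2 + 4·6 + 10)/6 = 36/6 = 6; σ²_Task 3 = ((10−2)/6)² = 1.778
te_Task 4 = (7 + 4·10 + 13)/6 = 60/6 = 10; σ²_Task 4 = ((13−7)/6)² = 1.000
te_Task 5 = (1 + 4·4 + 13)/6 = 30/6 = 5; σ²_Task 5 = ((13−1)/6)² = 4.000
te_Task 6 = (4 + 4·10 + 22)/6 = 66/6 = 11; σ²_Task 6 = ((22−4)/6)² = 9.000
te_Task 7 = (8 + 4·10 + 12)/6 = 60/6 = 10; σ²_Task 7 = ((12−8)/6)² = 0.444
te_Task 8 = (3 + 4·9 + 15)/6 = 54/6 = 9; σ²_Task 8 = ((15−3)/6)² = 4.000
te_Task 9 = (4 + 4·7 + 16)/6 = 48/6 = 8; σ²_Task 9 = ((16−4)/6)² = 4.000
te_Task 10 = (2 + 4·6 + 22)/6 = 48/6 = 8; σ²_Task 10 = ((22−2)/6)² = 11.111

Forward pass:
ES_Task 1 = 0; EF_Task 1 = 15
ES_Task 2 = 0; EF_Task 2 = 8
ES_Task 3 = 0; EF_Task 3 = 6
ES_Task 4 = 0; EF_Task 4 = 10
ES_Task 5 = 8; EF_Task 5 = 8+5 = 13
ES_Task 6 = max(EF_Task 2=8, EF_Task 3=6) = 8; EF_Task 6 = 8+11 = 19
ES_Task 7 = max(EF_Task 1=15, EF_Task 3=6) = 15; EF_Task 7 = 15+10 = 25
ES_Task 8 = 10; EF_Task 8 = 10+9 = 19
ES_Task 9 = max(EF_Task 4=10, EF_Task 6=19) = 19; EF_Task 9 = 19+8 = 27
ES_Task 10 = max(EF_Task 1=15, EF_Task 5=13, EF_Task 7=25, EF_Task 8=19, EF_Task 9=27) = 27; EF_Task 10 = 27+8 = 35
Expected project duration μ = 35 hours. Critical path: Task 2 → Task 6 → Task 9 → Task 10.

Variance along critical path = 4.000 + 9.000 + 4.000 + 11.111 = 28.111; σ = 5.302 hours.
D = μ + z·σ = 35 + 1.282·5.302 = 41.8 hours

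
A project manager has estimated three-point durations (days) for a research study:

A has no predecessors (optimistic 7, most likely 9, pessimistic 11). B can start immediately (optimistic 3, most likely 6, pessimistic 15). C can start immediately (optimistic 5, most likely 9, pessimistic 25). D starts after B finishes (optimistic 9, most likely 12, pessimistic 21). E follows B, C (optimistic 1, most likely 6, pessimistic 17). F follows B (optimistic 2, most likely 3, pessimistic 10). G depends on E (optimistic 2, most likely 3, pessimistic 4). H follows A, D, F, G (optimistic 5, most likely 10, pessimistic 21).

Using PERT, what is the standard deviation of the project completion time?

5.04 days

te_A = (7 + 4·9 + 11)/6 = 54/6 = 9; σ²_A = ((11−7)/6)² = 0.444
te_B = (3 + 4·6 + 15)/6 = 42/6 = 7; σ²_B = ((15−3)/6)² = 4.000
te_C = (5 + 4·9 + 25)/6 = 66/6 = 11; σ²_C = ((25−5)/6)² = 11.111
te_D = (9 + 4·12 + 21)/6 = 78/6 = 13; σ²_D = ((21−9)/6)² = 4.000
te_E = (1 + 4·6 + 17)/6 = 42/6 = 7; σ²_E = ((17−1)/6)² = 7.111
te_F = (2 + 4·3 + 10)/6 = 24/6 = 4; σ²_F = ((10−2)/6)² = 1.778
te_G = (2 + 4·3 + 4)/6 = 18/6 = 3; σ²_G = ((4−2)/6)² = 0.111
te_H = (5 + 4·10 + 21)/6 = 66/6 = 11; σ²_H = ((21−5)/6)² = 7.111

Forward pass:
ES_A = 0; EF_A = 9
ES_B = 0; EF_B = 7
ES_C = 0; EF_C = 11
ES_D = 7; EF_D = 7+13 = 20
ES_E = max(EF_B=7, EF_C=11) = 11; EF_E = 11+7 = 18
ES_F = 7; EF_F = 7+4 = 11
ES_G = 18; EF_G = 18+3 = 21
ES_H = max(EF_A=9, EF_D=20, EF_F=11, EF_G=21) = 21; EF_H = 21+11 = 32
Expected project duration μ = 32 days. Critical path: C → E → G → H.

Variance along critical path = 11.111 + 7.111 + 0.111 + 7.111 = 25.444
σ = √25.444 = 5.044 days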